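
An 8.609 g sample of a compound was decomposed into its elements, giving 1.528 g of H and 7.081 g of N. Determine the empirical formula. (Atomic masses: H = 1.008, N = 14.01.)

H3N

n(H) = 1.528/1.008 = 1.516, n(N) = 7.081/14.01 = 0.5054
Smallest is N at 0.5054 mol; normalising gives H 2.999, N 1.000
→ H3N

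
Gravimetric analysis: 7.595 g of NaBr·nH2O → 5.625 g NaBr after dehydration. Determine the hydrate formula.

Mass of water lost = 7.595 − 5.625 = 1.97 g → 1.97 / 18.02 = 0.1093 mol H2O
Molar mass of NaBr = 102.89 g/mol → mol NaBr = 5.625 / 102.89 = 0.05467
n = 0.1093 / 0.05467 = 2.00 ≈ 2 → NaBr·2H2O

NaBr·2H2O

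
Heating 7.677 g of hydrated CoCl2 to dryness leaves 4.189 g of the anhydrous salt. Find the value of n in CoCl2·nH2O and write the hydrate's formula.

Mass of water lost = 7.677 − 4.189 = 3.488 g → 3.488 / 18.02 = 0.1936 mol H2O
Molar mass of CoCl2 = 129.83 g/mol → mol CoCl2 = 4.189 / 129.83 = 0.03227
n = 0.1936 / 0.03227 = 6.00 ≈ 6 → CoCl2·6H2O

CoCl2·6H2O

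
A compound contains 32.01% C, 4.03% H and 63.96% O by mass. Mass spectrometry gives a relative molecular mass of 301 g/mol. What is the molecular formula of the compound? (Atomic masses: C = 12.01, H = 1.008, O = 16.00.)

C8H12O12

Assume 100 g: 32.01 g C, 4.03 g H, 63.96 g O.
C: 32.01 g ÷ 12.01 g/mol = 2.665 mol
H: 4.03 g ÷ 1.008 g/mol = 3.998 mol
O: 63.96 g ÷ 16.00 g/mol = 3.998 mol
Divide by the smallest (2.665 mol C): C 1.000, H 1.500, O 1.500
Multiply by 2: C 2.00, H 3.00, O 3.00 → C2H3O3
Empirical-formula mass = 75.04 g/mol
n = 301 / 75.04 = 4.01 ≈ 4
Molecular formula = (C2H3O3)×4 = C8H12O12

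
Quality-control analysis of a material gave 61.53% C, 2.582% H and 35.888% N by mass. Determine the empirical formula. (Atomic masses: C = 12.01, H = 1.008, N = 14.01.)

C2HN

Assume 100 g: 61.53 g C, 2.582 g H, 35.888 g N.
Moles — C: 61.53 / 12.01 = 5.123 mol; H: 2.582 / 1.008 = 2.562 mol; N: 35.888 / 14.01 = 2.562 mol
Smallest is H at 2.562 mol; normalising gives C 2.000, H 1.000, N 1.000
Ratio ≈ 2:1:1, so the empirical formula is C2HN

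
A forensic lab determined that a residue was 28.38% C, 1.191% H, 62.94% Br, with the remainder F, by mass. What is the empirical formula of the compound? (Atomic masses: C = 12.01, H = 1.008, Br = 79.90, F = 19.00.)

C6H3Br2F

Assume 100 g: 28.38 g C, 1.191 g H, 62.94 g Br, 7.489 g F.
Moles — C: 28.38 / 12.01 = 2.363 mol; H: 1.191 / 1.008 = 1.182 mol; Br: 62.94 / 79.90 = 0.7877 mol; F: 7.489 / 19.00 = 0.3942 mol
Smallest is F at 0.3942 mol; normalising gives C 5.995, H 2.998, Br 1.999, F 1.000
≈ 6:3:2:1 → C6H3Br2F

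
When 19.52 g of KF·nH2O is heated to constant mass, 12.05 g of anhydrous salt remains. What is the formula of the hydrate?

Mass of water lost = 19.52 − 12.05 = 7.47 g → 7.47 / 18.02 = 0.4145 mol H2O
Molar mass of KF = 58.10 g/mol → mol KF = 12.05 / 58.10 = 0.2074
n = 0.4145 / 0.2074 = 2.00 ≈ 2 → KF·2H2O

KF·2H2O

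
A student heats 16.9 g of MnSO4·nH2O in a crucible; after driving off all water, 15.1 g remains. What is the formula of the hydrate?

MnSO4·H2O

Mass of water lost = 16.9 − 15.1 = 1.8 g → 1.8 / 18.02 = 0.09989 mol H2O
Molar mass of MnSO4 = 151.01 g/mol → mol MnSO4 = 15.1 / 151.01 = 0.09999
n = 0.09989 / 0.09999 = 1.00 ≈ 1 → MnSO4·H2O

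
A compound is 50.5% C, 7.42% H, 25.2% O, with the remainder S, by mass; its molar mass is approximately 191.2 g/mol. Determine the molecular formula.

Assume 100 g: 50.5 g C, 7.42 g H, 25.2 g O, 16.88 g S.
n(C) = 50.5/12.01 = 4.205, n(H) = 7.42/1.008 = 7.361, n(O) = 25.2/16.00 = 1.575, n(S) = 16.88/32.07 = 0.5263
Ratios (÷ 0.5263): C 7.989, H 13.985, O 2.992, S 1.000
Ratio ≈ 8:14:3:1, so the empirical formula is C8H14O3S
Empirical-formula mass = 190.26 g/mol
n = 191.2 / 190.26 = 1.00 ≈ 1
Molecular formula = empirical formula = C8H14O3S

C8H14O3S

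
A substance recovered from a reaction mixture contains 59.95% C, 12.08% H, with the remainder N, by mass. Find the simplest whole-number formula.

C5H12N2

Assume 100 g: 59.95 g C, 12.08 g H, 27.97 g N.
n(C) = 59.95/12.01 = 4.992, n(H) = 12.08/1.008 = 11.98, n(N) = 27.97/14.01 = 1.996
Smallest is N at 1.996 mol; normalising gives C 2.500, H 6.003, N 1.000
×2: C 5.00, H 12.01, N 2.00 → C5H12N2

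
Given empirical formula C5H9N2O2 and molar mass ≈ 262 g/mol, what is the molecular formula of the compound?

Empirical-formula mass = 129.14 g/mol
n = 262 / 129.14 = 2.03 ≈ 2
Molecular formula = (C5H9N2O2)2 = C10H18N4O4

C10H18N4O4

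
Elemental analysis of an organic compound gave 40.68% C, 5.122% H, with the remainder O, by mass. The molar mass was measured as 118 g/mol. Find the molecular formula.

Assume 100 g: 40.68 g C, 5.122 g H, 54.198 g O.
C: 40.68 g ÷ 12.01 g/mol = 3.387 mol
H: 5.122 g ÷ 1.008 g/mol = 5.081 mol
O: 54.198 g ÷ 16.00 g/mol = 3.387 mol
Ratios (÷ 3.387): C 1.000, H 1.500, O 1.000
Scaling by 2: C 2.00, H 3.00, O 2.00 → C2H3O2
Empirical-formula mass = 59.04 g/mol
n = 118 / 59.04 = 2.00 ≈ 2
Molecular formula = (C2H3O2)×2 = C4H6O4

C4H6O4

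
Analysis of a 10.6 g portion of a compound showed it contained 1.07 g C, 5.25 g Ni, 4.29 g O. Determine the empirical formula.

CNiO3

Moles — C: 1.07 / 12.01 = 0.08909 mol; Ni: 5.25 / 58.69 = 0.08945 mol; O: 4.29 / 16.00 = 0.2681 mol
Divide by the smallest (0.08909 mol C): C 1.000, Ni 1.004, O 3.010
Ratio ≈ 1:1:3, so the empirical formula is CNiO3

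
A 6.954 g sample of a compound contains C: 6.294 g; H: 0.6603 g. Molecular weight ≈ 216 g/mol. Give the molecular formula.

C16H20

C: 6.294 g ÷ 12.01 g/mol = 0.5241 mol
H: 0.6603 g ÷ 1.008 g/mol = 0.6551 mol
Divide by the smallest (0.5241 mol C): C 1.000, H 1.250
×4: C 4.00, H 5.00 → C4H5
Empirical-formula mass = 53.08 g/mol
n = 216 / 53.08 = 4.07 ≈ 4
Molecular formula = (C4H5)×4 = C16H20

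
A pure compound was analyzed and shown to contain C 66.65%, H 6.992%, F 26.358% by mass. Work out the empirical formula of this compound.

C4H5F

Assume 100 g: 66.65 g C, 6.992 g H, 26.358 g F.
C: 66.65 g ÷ 12.01 g/mol = 5.55 mol
H: 6.992 g ÷ 1.008 g/mol = 6.937 mol
F: 26.358 g ÷ 19.00 g/mol = 1.387 mol
Ratios (÷ 1.387): C 4.000, H 5.000, F 1.000
≈ 4:5:1 → C4H5F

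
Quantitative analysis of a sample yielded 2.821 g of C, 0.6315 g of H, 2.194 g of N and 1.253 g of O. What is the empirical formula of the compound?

C3H8N2O

n(C) = 2.821/12.01 = 0.2349, n(H) = 0.6315/1.008 = 0.6265, n(N) = 2.194/14.01 = 0.1566, n(O) = 1.253/16.00 = 0.07831
Smallest is O at 0.07831 mol; normalising gives C 2.999, H 8.000, N 2.000, O 1.000
≈ 3:8:2:1 → C3H8N2O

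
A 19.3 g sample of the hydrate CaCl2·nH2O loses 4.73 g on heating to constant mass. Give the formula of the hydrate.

Mass of anhydrous CaCl2 = 19.3 − 4.73 = 14.57 g
mol H2O = 4.73 / 18.02 = 0.2625
Molar mass of CaCl2 = 110.98 g/mol → mol CaCl2 = 14.57 / 110.98 = 0.1313
n = 0.2625 / 0.1313 = 2.00 ≈ 2 → CaCl2·2H2O

CaCl2·2H2O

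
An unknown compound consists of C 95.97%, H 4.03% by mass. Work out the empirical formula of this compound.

Assume 100 g: 95.97 g C, 4.03 g H.
C: 95.97 g ÷ 12.01 g/mol = 7.991 mol
H: 4.03 g ÷ 1.008 g/mol = 3.998 mol
Divide by the smallest (3.998 mol H): C 1.999, H 1.000
→ C2H

C2H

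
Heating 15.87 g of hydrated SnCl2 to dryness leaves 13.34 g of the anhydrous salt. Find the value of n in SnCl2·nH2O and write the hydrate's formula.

Mass of water lost = 15.87 − 13.34 = 2.53 g → 2.53 / 18.02 = 0.1404 mol H2O
Molar mass of SnCl2 = 189.61 g/mol → mol SnCl2 = 13.34 / 189.61 = 0.07035
n = 0.1404 / 0.07035 = 2.00 ≈ 2 → SnCl2·2H2O

SnCl2·2H2O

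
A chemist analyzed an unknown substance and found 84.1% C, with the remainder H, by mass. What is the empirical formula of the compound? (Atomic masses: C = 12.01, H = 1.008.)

C4H9

Assume 100 g: 84.1 g C, 15.9 g H.
Moles — C: 84.1 / 12.01 = 7.002 mol; H: 15.9 / 1.008 = 15.77 mol
Ratios (÷ 7.002): C 1.000, H 2.253
Scaling by 4: C 4.00, H 9.01 → C4H9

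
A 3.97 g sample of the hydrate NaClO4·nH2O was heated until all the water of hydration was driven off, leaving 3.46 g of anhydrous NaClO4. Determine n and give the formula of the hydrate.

NaClO4·H2O

Mass of water lost = 3.97 − 3.46 = 0.51 g → 0.51 / 18.02 = 0.0283 mol H2O
Molar mass of NaClO4 = 122.44 g/mol → mol NaClO4 = 3.46 / 122.44 = 0.02826
n = 0.0283 / 0.02826 = 1.00 ≈ 1 → NaClO4·H2O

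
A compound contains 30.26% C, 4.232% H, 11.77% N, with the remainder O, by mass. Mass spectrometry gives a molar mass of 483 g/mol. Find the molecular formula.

C12H20N4O16

Assume 100 g: 30.26 g C, 4.232 g H, 11.77 g N, 53.738 g O.
n(C) = 30.26/12.01 = 2.52, n(H) = 4.232/1.008 = 4.198, n(N) = 11.77/14.01 = 0.8401, n(O) = 53.738/16.00 = 3.359
Smallest is N at 0.8401 mol; normalising gives C 2.999, H 4.997, N 1.000, O 3.998
→ C3H5NO4
Empirical-formula mass = 119.08 g/mol
n = 483 / 119.08 = 4.06 ≈ 4
Molecular formula = (C3H5NO4)×4 = C12H20N4O16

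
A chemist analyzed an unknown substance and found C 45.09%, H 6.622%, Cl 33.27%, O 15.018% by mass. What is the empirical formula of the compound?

Assume 100 g: 45.09 g C, 6.622 g H, 33.27 g Cl, 15.018 g O.
C: 45.09 g ÷ 12.01 g/mol = 3.754 mol
H: 6.622 g ÷ 1.008 g/mol = 6.569 mol
Cl: 33.27 g ÷ 35.45 g/mol = 0.9385 mol
O: 15.018 g ÷ 16.00 g/mol = 0.9386 mol
Smallest is Cl at 0.9385 mol; normalising gives C 4.000, H 7.000, Cl 1.000, O 1.000
Ratio ≈ 4:7:1:1, so the empirical formula is C4H7ClO

C4H7ClO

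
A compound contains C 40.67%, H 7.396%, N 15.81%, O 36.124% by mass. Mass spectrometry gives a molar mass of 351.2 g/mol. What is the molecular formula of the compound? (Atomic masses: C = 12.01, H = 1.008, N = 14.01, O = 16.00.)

Assume 100 g: 40.67 g C, 7.396 g H, 15.81 g N, 36.124 g O.
C: 40.67 g ÷ 12.01 g/mol = 3.386 mol
H: 7.396 g ÷ 1.008 g/mol = 7.337 mol
N: 15.81 g ÷ 14.01 g/mol = 1.128 mol
O: 36.124 g ÷ 16.00 g/mol = 2.258 mol
Smallest is N at 1.128 mol; normalising gives C 3.001, H 6.502, N 1.000, O 2.001
Scaling by 2: C 6.00, H 13.00, N 2.00, O 4.00 → C6H13N2O4
Empirical-formula mass = 177.18 g/mol
n = 351.2 / 177.18 = 1.98 ≈ 2
Molecular formula = (C6H13N2O4)×2 = C12H26N4O8

C12H26N4O8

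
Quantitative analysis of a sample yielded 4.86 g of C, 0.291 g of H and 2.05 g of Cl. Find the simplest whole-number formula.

C7H5Cl

C: 4.86 g ÷ 12.01 g/mol = 0.4047 mol
H: 0.291 g ÷ 1.008 g/mol = 0.2887 mol
Cl: 2.05 g ÷ 35.45 g/mol = 0.05783 mol
Divide by the smallest (0.05783 mol Cl): C 6.998, H 4.992, Cl 1.000
≈ 7:5:1 → C7H5Cl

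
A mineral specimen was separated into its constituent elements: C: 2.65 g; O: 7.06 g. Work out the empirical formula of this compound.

CO2

n(C) = 2.65/12.01 = 0.2206, n(O) = 7.06/16.00 = 0.4412
Divide by the smallest (0.2206 mol C): C 1.000, O 2.000
Ratio ≈ 1:2, so the empirical formula is CO2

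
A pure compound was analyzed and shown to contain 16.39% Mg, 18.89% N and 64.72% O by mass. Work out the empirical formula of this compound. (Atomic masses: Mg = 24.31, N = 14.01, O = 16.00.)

Assume 100 g: 16.39 g Mg, 18.89 g N, 64.72 g O.
Mg: 16.39 g ÷ 24.31 g/mol = 0.6742 mol
N: 18.89 g ÷ 14.01 g/mol = 1.348 mol
O: 64.72 g ÷ 16.00 g/mol = 4.045 mol
Ratios (÷ 0.6742): Mg 1.000, N 2.000, O 6.000
→ MgN2O6

MgN2O6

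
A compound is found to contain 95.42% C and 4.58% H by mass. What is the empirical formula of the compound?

Assume 100 g: 95.42 g C, 4.58 g H.
Moles — C: 95.42 / 12.01 = 7.945 mol; H: 4.58 / 1.008 = 4.544 mol
Ratios (÷ 4.544): C 1.749, H 1.000
Scaling by 4: C 6.99, H 4.00 → C7H4

C7H4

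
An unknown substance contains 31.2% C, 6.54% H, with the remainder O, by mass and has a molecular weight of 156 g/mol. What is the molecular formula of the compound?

C4H10O6

Assume 100 g: 31.2 g C, 6.54 g H, 62.26 g O.
C: 31.2 g ÷ 12.01 g/mol = 2.598 mol
H: 6.54 g ÷ 1.008 g/mol = 6.488 mol
O: 62.26 g ÷ 16.00 g/mol = 3.891 mol
Divide by the smallest (2.598 mol C): C 1.000, H 2.498, O 1.498
Multiply by 2: C 2.00, H 5.00, O 3.00 → C2H5O3
Empirical-formula mass = 77.06 g/mol
n = 156 / 77.06 = 2.02 ≈ 2
Molecular formula = (C2H5O3)×2 = C4H10O6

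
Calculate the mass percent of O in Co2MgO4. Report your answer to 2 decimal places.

Molar mass = 2(58.93) + 1(24.31) + 4(16.00) = 206.170 g/mol
Mass of O per mole = 4 × 16.00 = 64.000 g
% O = 64.000 / 206.170 × 100 = 31.04%

31.04%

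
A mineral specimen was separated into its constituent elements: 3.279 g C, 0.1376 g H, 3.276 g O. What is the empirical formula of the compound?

Moles — C: 3.279 / 12.01 = 0.273 mol; H: 0.1376 / 1.008 = 0.1365 mol; O: 3.276 / 16.00 = 0.2047 mol
Ratios (÷ 0.1365): C 2.000, H 1.000, O 1.500
×2: C 4.00, H 2.00, O 3.00 → C4H2O3

C4H2O3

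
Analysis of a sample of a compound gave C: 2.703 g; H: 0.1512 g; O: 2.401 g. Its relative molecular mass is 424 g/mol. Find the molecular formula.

Moles — C: 2.703 / 12.01 = 0.2251 mol; H: 0.1512 / 1.008 = 0.15 mol; O: 2.401 / 16.00 = 0.1501 mol
Ratios (÷ 0.15): C 1.500, H 1.000, O 1.000
×2: C 3.00, H 2.00, O 2.00 → C3H2O2
Empirical-formula mass = 70.05 g/mol
n = 424 / 70.05 = 6.05 ≈ 6
Molecular formula = (C3H2O2)×6 = C18H12O12

C18H12O12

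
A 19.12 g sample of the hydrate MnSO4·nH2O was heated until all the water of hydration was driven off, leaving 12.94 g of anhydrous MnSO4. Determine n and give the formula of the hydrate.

Mass of water lost = 19.12 − 12.94 = 6.18 g → 6.18 / 18.02 = 0.343 mol H2O
Molar mass of MnSO4 = 151.01 g/mol → mol MnSO4 = 12.94 / 151.01 = 0.08569
n = 0.343 / 0.08569 = 4.00 ≈ 4 → MnSO4·4H2O

MnSO4·4H2O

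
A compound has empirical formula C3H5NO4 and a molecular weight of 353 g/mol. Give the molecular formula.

Empirical-formula mass = 119.08 g/mol
n = 353 / 119.08 = 2.96 ≈ 3
Molecular formula = (C3H5NO4)3 = C9H15N3O12

C9H15N3O12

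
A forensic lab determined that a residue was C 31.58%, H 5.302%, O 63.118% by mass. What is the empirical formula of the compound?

Assume 100 g: 31.58 g C, 5.302 g H, 63.118 g O.
Moles — C: 31.58 / 12.01 = 2.629 mol; H: 5.302 / 1.008 = 5.26 mol; O: 63.118 / 16.00 = 3.945 mol
Smallest is C at 2.629 mol; normalising gives C 1.000, H 2.000, O 1.500
×2: C 2.00, H 4.00, O 3.00 → C2H4O3

C2H4O3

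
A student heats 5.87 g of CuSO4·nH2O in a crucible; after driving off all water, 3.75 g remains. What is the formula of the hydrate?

Mass of water lost = 5.87 − 3.75 = 2.12 g → 2.12 / 18.02 = 0.1176 mol H2O
Molar mass of CuSO4 = 159.62 g/mol → mol CuSO4 = 3.75 / 159.62 = 0.02349
n = 0.1176 / 0.02349 = 5.01 ≈ 5 → CuSO4·5H2O

CuSO4·5H2O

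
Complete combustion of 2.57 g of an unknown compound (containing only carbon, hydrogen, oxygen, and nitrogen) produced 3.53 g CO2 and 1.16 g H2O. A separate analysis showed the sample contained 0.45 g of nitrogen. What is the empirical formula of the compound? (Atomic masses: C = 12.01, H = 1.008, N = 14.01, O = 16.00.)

mol C = 3.53 / 44.01 = 0.08021; mass C = 0.08021 × 12.01 = 0.9633 g
mol H = 2 × (1.16 / 18.02) = 0.1287; mass H = 0.1287 × 1.008 = 0.1298 g
mol N = 0.45 / 14.01 = 0.03212
mass O = 2.57 − (1.543) = 1.027 g → mol O = 0.06418
Smallest is N at 0.03212 mol; normalising gives C 2.497, H 4.008, N 1.000, O 1.998
Scaling by 2: C 4.99, H 8.02, N 2.00, O 4.00 → C5H8N2O4

C5H8N2O4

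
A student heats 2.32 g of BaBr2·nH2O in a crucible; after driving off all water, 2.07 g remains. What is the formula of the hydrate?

Mass of water lost = 2.32 − 2.07 = 0.25 g → 0.25 / 18.02 = 0.01387 mol H2O
Molar mass of BaBr2 = 297.13 g/mol → mol BaBr2 = 2.07 / 297.13 = 0.006967
n = 0.01387 / 0.006967 = 1.99 ≈ 2 → BaBr2·2H2O

BaBr2·2H2O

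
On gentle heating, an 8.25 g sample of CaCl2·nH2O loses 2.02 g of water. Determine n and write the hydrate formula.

Mass of anhydrous CaCl2 = 8.25 − 2.02 = 6.23 g
mol H2O = 2.02 / 18.02 = 0.1121
Molar mass of CaCl2 = 110.98 g/mol → mol CaCl2 = 6.23 / 110.98 = 0.05614
n = 0.1121 / 0.05614 = 2.00 ≈ 2 → CaCl2·2H2O

CaCl2·2H2O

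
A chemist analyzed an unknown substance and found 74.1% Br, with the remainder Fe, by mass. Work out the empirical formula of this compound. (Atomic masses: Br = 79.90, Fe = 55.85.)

Br2Fe

Assume 100 g: 74.1 g Br, 25.9 g Fe.
Moles — Br: 74.1 / 79.90 = 0.9274 mol; Fe: 25.9 / 55.85 = 0.4637 mol
Ratios (÷ 0.4637): Br 2.000, Fe 1.000
Ratio ≈ 2:1, so the empirical formula is Br2Fe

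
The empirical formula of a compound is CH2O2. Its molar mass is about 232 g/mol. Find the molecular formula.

C5H10O10

Empirical-formula mass = 46.03 g/mol
n = 232 / 46.03 = 5.04 ≈ 5
Molecular formula = (CH2O2)5 = C5H10O10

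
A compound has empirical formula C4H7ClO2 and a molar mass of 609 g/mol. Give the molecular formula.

C20H35Cl5O10

Empirical-formula mass = 122.55 g/mol
n = 609 / 122.55 = 4.97 ≈ 5
Molecular formula = (C4H7ClO2)5 = C20H35Cl5O10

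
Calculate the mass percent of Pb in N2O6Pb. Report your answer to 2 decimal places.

Molar mass = 2(14.01) + 6(16.00) + 1(207.2) = 331.220 g/mol
Mass of Pb per mole = 1 × 207.2 = 207.200 g
% Pb = 207.200 / 331.220 × 100 = 62.56%

62.56%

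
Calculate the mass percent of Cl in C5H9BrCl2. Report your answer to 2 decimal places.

Molar mass = 5(12.01) + 9(1.008) + 1(79.90) + 2(35.45) = 219.922 g/mol
Mass of Cl per mole = 2 × 35.45 = 70.900 g
% Cl = 70.900 / 219.922 × 100 = 32.24%

32.24%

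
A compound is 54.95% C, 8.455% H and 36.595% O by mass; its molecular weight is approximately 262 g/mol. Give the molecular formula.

Assume 100 g: 54.95 g C, 8.455 g H, 36.595 g O.
n(C) = 54.95/12.01 = 4.575, n(H) = 8.455/1.008 = 8.388, n(O) = 36.595/16.00 = 2.287
Smallest is O at 2.287 mol; normalising gives C 2.000, H 3.667, O 1.000
Multiply by 3: C 6.00, H 11.00, O 3.00 → C6H11O3
Empirical-formula mass = 131.15 g/mol
n = 262 / 131.15 = 2.00 ≈ 2
Molecular formula = (C6H11O3)×2 = C12H22O6

C12H22O6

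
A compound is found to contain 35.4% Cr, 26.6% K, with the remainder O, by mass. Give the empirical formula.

Cr2K2O7

Assume 100 g: 35.4 g Cr, 26.6 g K, 38 g O.
Cr: 35.4 g ÷ 52.00 g/mol = 0.6808 mol
K: 26.6 g ÷ 39.10 g/mol = 0.6803 mol
O: 38 g ÷ 16.00 g/mol = 2.375 mol
Ratios (÷ 0.6803): Cr 1.001, K 1.000, O 3.491
×2: Cr 2.00, K 2.00, O 6.98 → Cr2K2O7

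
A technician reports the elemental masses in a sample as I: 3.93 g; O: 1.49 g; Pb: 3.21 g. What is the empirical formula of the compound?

I2O6Pb

Moles — I: 3.93 / 126.90 = 0.03097 mol; O: 1.49 / 16.00 = 0.09312 mol; Pb: 3.21 / 207.2 = 0.01549 mol
Ratios (÷ 0.01549): I 1.999, O 6.011, Pb 1.000
Ratio ≈ 2:6:1, so the empirical formula is I2O6Pb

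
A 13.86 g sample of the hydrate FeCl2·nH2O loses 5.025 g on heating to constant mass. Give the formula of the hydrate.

FeCl2·4H2O

Mass of anhydrous FeCl2 = 13.86 − 5.025 = 8.835 g
mol H2O = 5.025 / 18.02 = 0.2789
Molar mass of FeCl2 = 126.75 g/mol → mol FeCl2 = 8.835 / 126.75 = 0.0697
n = 0.2789 / 0.0697 = 4.00 ≈ 4 → FeCl2·4H2O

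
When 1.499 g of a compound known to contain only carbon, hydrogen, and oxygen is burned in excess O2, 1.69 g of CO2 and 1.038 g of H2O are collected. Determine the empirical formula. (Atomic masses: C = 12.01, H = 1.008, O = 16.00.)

mol C = 1.69 / 44.01 = 0.03840; mass C = 0.03840 × 12.01 = 0.4612 g
mol H = 2 × (1.038 / 18.02) = 0.1152; mass H = 0.1152 × 1.008 = 0.1161 g
mass O = 1.499 − (0.5773) = 0.9217 g → mol O = 0.05761
Ratios (÷ 0.0384): C 1.000, H 3.000, O 1.500
Multiply by 2: C 2.00, H 6.00, O 3.00 → C2H6O3

C2H6O3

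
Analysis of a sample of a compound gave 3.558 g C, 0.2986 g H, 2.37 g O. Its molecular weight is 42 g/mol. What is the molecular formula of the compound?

C2H2O

n(C) = 3.558/12.01 = 0.2963, n(H) = 0.2986/1.008 = 0.2962, n(O) = 2.37/16.00 = 0.1481
Divide by the smallest (0.1481 mol O): C 2.000, H 2.000, O 1.000
≈ 2:2:1 → C2H2O
Empirical-formula mass = 42.04 g/mol
n = 42 / 42.04 = 1.00 ≈ 1
Molecular formula = empirical formula = C2H2O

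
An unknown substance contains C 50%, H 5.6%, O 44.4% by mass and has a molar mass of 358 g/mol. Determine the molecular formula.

Assume 100 g: 50 g C, 5.6 g H, 44.4 g O.
Moles — C: 50 / 12.01 = 4.163 mol; H: 5.6 / 1.008 = 5.556 mol; O: 44.4 / 16.00 = 2.775 mol
Smallest is O at 2.775 mol; normalising gives C 1.500, H 2.002, O 1.000
Multiply by 2: C 3.00, H 4.00, O 2.00 → C3H4O2
Empirical-formula mass = 72.06 g/mol
n = 358 / 72.06 = 4.97 ≈ 5
Molecular formula = (C3H4O2)×5 = C15H20O10

C15H20O10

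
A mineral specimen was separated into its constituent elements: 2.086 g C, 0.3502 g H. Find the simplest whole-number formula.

n(C) = 2.086/12.01 = 0.1737, n(H) = 0.3502/1.008 = 0.3474
Divide by the smallest (0.1737 mol C): C 1.000, H 2.000
→ CH2

CH2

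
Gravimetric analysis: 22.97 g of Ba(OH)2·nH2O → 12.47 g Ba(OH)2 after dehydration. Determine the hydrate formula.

Ba(OH)2·8H2O

Mass of water lost = 22.97 − 12.47 = 10.5 g → 10.5 / 18.02 = 0.5827 mol H2O
Molar mass of Ba(OH)2 = 171.35 g/mol → mol Ba(OH)2 = 12.47 / 171.35 = 0.07278
n = 0.5827 / 0.07278 = 8.01 ≈ 8 → Ba(OH)2·8H2O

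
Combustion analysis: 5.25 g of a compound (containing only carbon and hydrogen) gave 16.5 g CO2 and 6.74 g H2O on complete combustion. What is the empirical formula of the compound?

mol C = 16.5 / 44.01 = 0.3749; mass C = 0.3749 × 12.01 = 4.503 g
mol H = 2 × (6.74 / 18.02) = 0.7481; mass H = 0.7481 × 1.008 = 0.7540 g
Smallest is C at 0.3749 mol; normalising gives C 1.000, H 1.995
≈ 1:2 → CH2

CH2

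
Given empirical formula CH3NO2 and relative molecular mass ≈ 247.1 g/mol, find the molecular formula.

Empirical-formula mass = 61.04 g/mol
n = 247.1 / 61.04 = 4.05 ≈ 4
Molecular formula = (CH3NO2)4 = C4H12N4O8

C4H12N4O8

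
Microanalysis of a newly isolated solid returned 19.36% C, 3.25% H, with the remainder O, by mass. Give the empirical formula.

Assume 100 g: 19.36 g C, 3.25 g H, 77.39 g O.
C: 19.36 g ÷ 12.01 g/mol = 1.612 mol
H: 3.25 g ÷ 1.008 g/mol = 3.224 mol
O: 77.39 g ÷ 16.00 g/mol = 4.837 mol
Ratios (÷ 1.612): C 1.000, H 2.000, O 3.001
≈ 1:2:3 → CH2O3

CH2O3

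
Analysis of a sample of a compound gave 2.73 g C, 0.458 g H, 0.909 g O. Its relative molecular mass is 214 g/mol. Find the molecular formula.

Moles — C: 2.73 / 12.01 = 0.2273 mol; H: 0.458 / 1.008 = 0.4544 mol; O: 0.909 / 16.00 = 0.05681 mol
Divide by the smallest (0.05681 mol O): C 4.001, H 7.998, O 1.000
≈ 4:8:1 → C4H8O
Empirical-formula mass = 72.10 g/mol
n = 214 / 72.10 = 2.97 ≈ 3
Molecular formula = (C4H8O)×3 = C12H24O3

C12H24O3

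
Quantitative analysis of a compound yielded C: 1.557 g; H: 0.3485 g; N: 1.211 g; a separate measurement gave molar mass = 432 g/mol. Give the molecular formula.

Moles — C: 1.557 / 12.01 = 0.1296 mol; H: 0.3485 / 1.008 = 0.3457 mol; N: 1.211 / 14.01 = 0.08644 mol
Ratios (÷ 0.08644): C 1.500, H 4.000, N 1.000
Scaling by 2: C 3.00, H 8.00, N 2.00 → C3H8N2
Empirical-formula mass = 72.11 g/mol
n = 432 / 72.11 = 5.99 ≈ 6
Molecular formula = (C3H8N2)×6 = C18H48N12

C18H48N12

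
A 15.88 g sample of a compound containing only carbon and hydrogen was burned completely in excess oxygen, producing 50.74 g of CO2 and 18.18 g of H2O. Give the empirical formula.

mol C = 50.74 / 44.01 = 1.153; mass C = 1.153 × 12.01 = 13.85 g
mol H = 2 × (18.18 / 18.02) = 2.018; mass H = 2.018 × 1.008 = 2.034 g
Ratios (÷ 1.153): C 1.000, H 1.750
×4: C 4.00, H 7.00 → C4H7

C4H7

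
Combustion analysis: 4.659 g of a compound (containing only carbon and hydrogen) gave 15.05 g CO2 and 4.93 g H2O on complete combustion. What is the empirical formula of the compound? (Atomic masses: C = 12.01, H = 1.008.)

C5H8

mol C = 15.05 / 44.01 = 0.3420; mass C = 0.3420 × 12.01 = 4.107 g
mol H = 2 × (4.93 / 18.02) = 0.5472; mass H = 0.5472 × 1.008 = 0.5515 g
Divide by the smallest (0.342 mol C): C 1.000, H 1.600
×5: C 5.00, H 8.00 → C5H8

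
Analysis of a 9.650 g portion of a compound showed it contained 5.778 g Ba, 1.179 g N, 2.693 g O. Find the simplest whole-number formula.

n(Ba) = 5.778/137.33 = 0.04207, n(N) = 1.179/14.01 = 0.08415, n(O) = 2.693/16.00 = 0.1683
Smallest is Ba at 0.04207 mol; normalising gives Ba 1.000, N 2.000, O 4.000
→ BaN2O4

BaN2O4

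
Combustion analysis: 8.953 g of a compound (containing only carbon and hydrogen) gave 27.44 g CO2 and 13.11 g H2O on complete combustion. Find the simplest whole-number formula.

mol C = 27.44 / 44.01 = 0.6235; mass C = 0.6235 × 12.01 = 7.488 g
mol H = 2 × (13.11 / 18.02) = 1.455; mass H = 1.455 × 1.008 = 1.467 g
Divide by the smallest (0.6235 mol C): C 1.000, H 2.334
Scaling by 3: C 3.00, H 7.00 → C3H7

C3H7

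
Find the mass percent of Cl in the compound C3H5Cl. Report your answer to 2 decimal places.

Molar mass = 3(12.01) + 5(1.008) + 1(35.45) = 76.520 g/mol
Mass of Cl per mole = 1 × 35.45 = 35.450 g
% Cl = 35.450 / 76.520 × 100 = 46.33%

46.33%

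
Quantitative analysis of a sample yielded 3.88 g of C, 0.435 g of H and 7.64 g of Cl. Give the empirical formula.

n(C) = 3.88/12.01 = 0.3231, n(H) = 0.435/1.008 = 0.4315, n(Cl) = 7.64/35.45 = 0.2155
Divide by the smallest (0.2155 mol Cl): C 1.499, H 2.002, Cl 1.000
Multiply by 2: C 3.00, H 4.00, Cl 2.00 → C3H4Cl2

C3H4Cl2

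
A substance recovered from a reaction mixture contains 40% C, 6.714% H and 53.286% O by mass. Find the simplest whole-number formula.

CH2O

Assume 100 g: 40 g C, 6.714 g H, 53.286 g O.
C: 40 g ÷ 12.01 g/mol = 3.331 mol
H: 6.714 g ÷ 1.008 g/mol = 6.661 mol
O: 53.286 g ÷ 16.00 g/mol = 3.33 mol
Divide by the smallest (3.33 mol O): C 1.000, H 2.000, O 1.000
≈ 1:2:1 → CH2O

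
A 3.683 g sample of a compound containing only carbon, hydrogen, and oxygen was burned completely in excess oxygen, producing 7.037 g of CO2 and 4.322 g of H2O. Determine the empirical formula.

C2H6O

mol C = 7.037 / 44.01 = 0.1599; mass C = 0.1599 × 12.01 = 1.920 g
mol H = 2 × (4.322 / 18.02) = 0.4797; mass H = 0.4797 × 1.008 = 0.4835 g
mass O = 3.683 − (2.404) = 1.279 g → mol O = 0.07995
Ratios (÷ 0.07995): C 2.000, H 6.000, O 1.000
≈ 2:6:1 → C2H6O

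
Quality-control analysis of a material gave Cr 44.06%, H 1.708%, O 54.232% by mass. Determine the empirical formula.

CrH2O4

Assume 100 g: 44.06 g Cr, 1.708 g H, 54.232 g O.
Moles — Cr: 44.06 / 52.00 = 0.8473 mol; H: 1.708 / 1.008 = 1.694 mol; O: 54.232 / 16.00 = 3.389 mol
Smallest is Cr at 0.8473 mol; normalising gives Cr 1.000, H 2.000, O 4.000
→ CrH2O4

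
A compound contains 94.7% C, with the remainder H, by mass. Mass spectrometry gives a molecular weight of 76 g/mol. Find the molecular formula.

Assume 100 g: 94.7 g C, 5.3 g H.
Moles — C: 94.7 / 12.01 = 7.885 mol; H: 5.3 / 1.008 = 5.258 mol
Smallest is H at 5.258 mol; normalising gives C 1.500, H 1.000
×2: C 3.00, H 2.00 → C3H2
Empirical-formula mass = 38.05 g/mol
n = 76 / 38.05 = 2.00 ≈ 2
Molecular formula = (C3H2)×2 = C6H4

C6H4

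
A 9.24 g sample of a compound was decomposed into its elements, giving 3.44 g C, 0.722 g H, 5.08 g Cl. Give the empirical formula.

C2H5Cl

C: 3.44 g ÷ 12.01 g/mol = 0.2864 mol
H: 0.722 g ÷ 1.008 g/mol = 0.7163 mol
Cl: 5.08 g ÷ 35.45 g/mol = 0.1433 mol
Smallest is Cl at 0.1433 mol; normalising gives C 1.999, H 4.998, Cl 1.000
→ C2H5Cl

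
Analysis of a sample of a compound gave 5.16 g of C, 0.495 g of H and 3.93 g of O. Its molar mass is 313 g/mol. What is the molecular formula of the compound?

C: 5.16 g ÷ 12.01 g/mol = 0.4296 mol
H: 0.495 g ÷ 1.008 g/mol = 0.4911 mol
O: 3.93 g ÷ 16.00 g/mol = 0.2456 mol
Smallest is O at 0.2456 mol; normalising gives C 1.749, H 1.999, O 1.000
×4: C 7.00, H 8.00, O 4.00 → C7H8O4
Empirical-formula mass = 156.13 g/mol
n = 313 / 156.13 = 2.00 ≈ 2
Molecular formula = (C7H8O4)×2 = C14H16O8

C14H16O8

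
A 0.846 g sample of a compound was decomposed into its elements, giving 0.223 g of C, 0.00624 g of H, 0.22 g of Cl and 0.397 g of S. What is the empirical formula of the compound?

C3HClS2

C: 0.223 g ÷ 12.01 g/mol = 0.01857 mol
H: 0.00624 g ÷ 1.008 g/mol = 0.00619 mol
Cl: 0.22 g ÷ 35.45 g/mol = 0.006206 mol
S: 0.397 g ÷ 32.07 g/mol = 0.01238 mol
Divide by the smallest (0.00619 mol H): C 2.999, H 1.000, Cl 1.002, S 2.000
Ratio ≈ 3:1:1:2, so the empirical formula is C3HClS2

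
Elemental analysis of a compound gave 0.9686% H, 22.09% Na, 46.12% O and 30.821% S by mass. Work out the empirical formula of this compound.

Assume 100 g: 0.9686 g H, 22.09 g Na, 46.12 g O, 30.821 g S.
Moles — H: 0.9686 / 1.008 = 0.9609 mol; Na: 22.09 / 22.99 = 0.9609 mol; O: 46.12 / 16.00 = 2.882 mol; S: 30.821 / 32.07 = 0.9611 mol
Smallest is Na at 0.9609 mol; normalising gives H 1.000, Na 1.000, O 3.000, S 1.000
≈ 1:1:3:1 → HNaO3S

HNaO3S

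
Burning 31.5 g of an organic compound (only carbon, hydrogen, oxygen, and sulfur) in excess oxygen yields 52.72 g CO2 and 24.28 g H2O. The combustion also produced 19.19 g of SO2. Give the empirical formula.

C4H9OS

mol C = 52.72 / 44.01 = 1.198; mass C = 1.198 × 12.01 = 14.39 g
mol H = 2 × (24.28 / 18.02) = 2.695; mass H = 2.695 × 1.008 = 2.716 g
mol S = 19.19 / 64.07 = 0.2995; mass S = 9.605 g
mass O = 31.5 − (26.71) = 4.791 g → mol O = 0.2995
Smallest is O at 0.2995 mol; normalising gives C 4.000, H 8.999, O 1.000, S 1.000
Ratio ≈ 4:9:1:1, so the empirical formula is C4H9OS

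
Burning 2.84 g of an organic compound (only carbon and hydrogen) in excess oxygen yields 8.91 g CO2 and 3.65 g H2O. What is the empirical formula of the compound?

CH2

mol C = 8.91 / 44.01 = 0.2025; mass C = 0.2025 × 12.01 = 2.431 g
mol H = 2 × (3.65 / 18.02) = 0.4051; mass H = 0.4051 × 1.008 = 0.4083 g
Smallest is C at 0.2025 mol; normalising gives C 1.000, H 2.001
≈ 1:2 → CH2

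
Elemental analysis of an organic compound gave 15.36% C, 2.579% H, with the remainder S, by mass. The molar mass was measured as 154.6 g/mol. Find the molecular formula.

Assume 100 g: 15.36 g C, 2.579 g H, 82.061 g S.
n(C) = 15.36/12.01 = 1.279, n(H) = 2.579/1.008 = 2.559, n(S) = 82.061/32.07 = 2.559
Ratios (÷ 1.279): C 1.000, H 2.001, S 2.001
→ CH2S2
Empirical-formula mass = 78.17 g/mol
n = 154.6 / 78.17 = 1.98 ≈ 2
Molecular formula = (CH2S2)×2 = C2H4S4

C2H4S4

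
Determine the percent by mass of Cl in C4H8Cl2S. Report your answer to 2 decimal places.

Molar mass = 4(12.01) + 8(1.008) + 2(35.45) + 1(32.07) = 159.074 g/mol
Mass of Cl per mole = 2 × 35.45 = 70.900 g
% Cl = 70.900 / 159.074 × 100 = 44.57%

44.57%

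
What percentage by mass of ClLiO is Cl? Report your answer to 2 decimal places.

Molar mass = 1(35.45) + 1(6.94) + 1(16.00) = 58.390 g/mol
Mass of Cl per mole = 1 × 35.45 = 35.450 g
% Cl = 35.450 / 58.390 × 100 = 60.71%

60.71%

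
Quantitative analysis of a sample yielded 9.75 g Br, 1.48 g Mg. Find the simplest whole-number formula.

Moles — Br: 9.75 / 79.90 = 0.122 mol; Mg: 1.48 / 24.31 = 0.06088 mol
Ratios (÷ 0.06088): Br 2.004, Mg 1.000
Ratio ≈ 2:1, so the empirical formula is Br2Mg

Br2Mg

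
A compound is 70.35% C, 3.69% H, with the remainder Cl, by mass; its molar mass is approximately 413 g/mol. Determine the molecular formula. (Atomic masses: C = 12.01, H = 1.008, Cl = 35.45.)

Assume 100 g: 70.35 g C, 3.69 g H, 25.96 g Cl.
Moles — C: 70.35 / 12.01 = 5.858 mol; H: 3.69 / 1.008 = 3.661 mol; Cl: 25.96 / 35.45 = 0.7323 mol
Smallest is Cl at 0.7323 mol; normalising gives C 7.999, H 4.999, Cl 1.000
Ratio ≈ 8:5:1, so the empirical formula is C8H5Cl
Empirical-formula mass = 136.57 g/mol
n = 413 / 136.57 = 3.02 ≈ 3
Molecular formula = (C8H5Cl)×3 = C24H15Cl3

C24H15Cl3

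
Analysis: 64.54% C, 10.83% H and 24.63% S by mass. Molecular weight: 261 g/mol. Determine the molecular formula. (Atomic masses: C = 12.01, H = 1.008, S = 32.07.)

C14H28S2

Assume 100 g: 64.54 g C, 10.83 g H, 24.63 g S.
Moles — C: 64.54 / 12.01 = 5.374 mol; H: 10.83 / 1.008 = 10.74 mol; S: 24.63 / 32.07 = 0.768 mol
Smallest is S at 0.768 mol; normalising gives C 6.997, H 13.990, S 1.000
Ratio ≈ 7:14:1, so the empirical formula is C7H14S
Empirical-formula mass = 130.25 g/mol
n = 261 / 130.25 = 2.00 ≈ 2
Molecular formula = (C7H14S)×2 = C14H28S2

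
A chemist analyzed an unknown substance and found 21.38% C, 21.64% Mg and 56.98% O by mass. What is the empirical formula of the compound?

Assume 100 g: 21.38 g C, 21.64 g Mg, 56.98 g O.
C: 21.38 g ÷ 12.01 g/mol = 1.78 mol
Mg: 21.64 g ÷ 24.31 g/mol = 0.8902 mol
O: 56.98 g ÷ 16.00 g/mol = 3.561 mol
Ratios (÷ 0.8902): C 2.000, Mg 1.000, O 4.001
→ C2MgO4

C2MgO4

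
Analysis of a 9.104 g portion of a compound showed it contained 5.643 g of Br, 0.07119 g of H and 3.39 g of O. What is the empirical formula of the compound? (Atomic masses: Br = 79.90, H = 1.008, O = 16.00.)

BrHO3

Moles — Br: 5.643 / 79.90 = 0.07063 mol; H: 0.07119 / 1.008 = 0.07063 mol; O: 3.39 / 16.00 = 0.2119 mol
Divide by the smallest (0.07063 mol H): Br 1.000, H 1.000, O 3.000
→ BrHO3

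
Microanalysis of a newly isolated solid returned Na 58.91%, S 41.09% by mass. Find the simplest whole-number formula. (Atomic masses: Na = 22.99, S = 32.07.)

Assume 100 g: 58.91 g Na, 41.09 g S.
Na: 58.91 g ÷ 22.99 g/mol = 2.562 mol
S: 41.09 g ÷ 32.07 g/mol = 1.281 mol
Divide by the smallest (1.281 mol S): Na 2.000, S 1.000
≈ 2:1 → Na2S

Na2S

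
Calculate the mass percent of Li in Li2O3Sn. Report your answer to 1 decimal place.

Molar mass = 2(6.94) + 3(16.00) + 1(118.71) = 180.590 g/mol
Mass of Li per mole = 2 × 6.94 = 13.880 g
% Li = 13.880 / 180.590 × 100 = 7.7%

7.7%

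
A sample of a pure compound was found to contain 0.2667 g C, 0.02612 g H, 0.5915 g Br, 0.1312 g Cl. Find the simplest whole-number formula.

C: 0.2667 g ÷ 12.01 g/mol = 0.02221 mol
H: 0.02612 g ÷ 1.008 g/mol = 0.02591 mol
Br: 0.5915 g ÷ 79.90 g/mol = 0.007403 mol
Cl: 0.1312 g ÷ 35.45 g/mol = 0.003701 mol
Smallest is Cl at 0.003701 mol; normalising gives C 6.000, H 7.002, Br 2.000, Cl 1.000
Ratio ≈ 6:7:2:1, so the empirical formula is C6H7Br2Cl

C6H7Br2Cl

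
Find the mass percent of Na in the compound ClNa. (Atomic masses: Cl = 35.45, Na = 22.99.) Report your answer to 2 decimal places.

Molar mass = 1(35.45) + 1(22.99) = 58.440 g/mol
Mass of Na per mole = 1 × 22.99 = 22.990 g
% Na = 22.990 / 58.440 × 100 = 39.34%

39.34%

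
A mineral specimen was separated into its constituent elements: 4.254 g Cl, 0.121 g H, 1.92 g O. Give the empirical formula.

Cl: 4.254 g ÷ 35.45 g/mol = 0.12 mol
H: 0.121 g ÷ 1.008 g/mol = 0.12 mol
O: 1.92 g ÷ 16.00 g/mol = 0.12 mol
Divide by the smallest (0.12 mol Cl): Cl 1.000, H 1.000, O 1.000
≈ 1:1:1 → ClHO

ClHO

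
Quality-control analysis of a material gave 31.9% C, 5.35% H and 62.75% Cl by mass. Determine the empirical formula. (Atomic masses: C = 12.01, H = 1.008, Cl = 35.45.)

Assume 100 g: 31.9 g C, 5.35 g H, 62.75 g Cl.
Moles — C: 31.9 / 12.01 = 2.656 mol; H: 5.35 / 1.008 = 5.308 mol; Cl: 62.75 / 35.45 = 1.77 mol
Smallest is Cl at 1.77 mol; normalising gives C 1.501, H 2.998, Cl 1.000
Multiply by 2: C 3.00, H 6.00, Cl 2.00 → C3H6Cl2

C3H6Cl2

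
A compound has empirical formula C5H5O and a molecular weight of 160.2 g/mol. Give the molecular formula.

Empirical-formula mass = 81.09 g/mol
n = 160.2 / 81.09 = 1.98 ≈ 2
Molecular formula = (C5H5O)2 = C10H10O2

C10H10O2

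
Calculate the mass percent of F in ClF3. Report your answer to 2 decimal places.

61.65%

Molar mass = 1(35.45) + 3(19.00) = 92.450 g/mol
Mass of F per mole = 3 × 19.00 = 57.000 g
% F = 57.000 / 92.450 × 100 = 61.65%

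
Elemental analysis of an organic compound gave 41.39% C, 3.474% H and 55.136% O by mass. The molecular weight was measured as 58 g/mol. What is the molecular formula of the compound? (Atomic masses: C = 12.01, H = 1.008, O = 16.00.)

C2H2O2

Assume 100 g: 41.39 g C, 3.474 g H, 55.136 g O.
C: 41.39 g ÷ 12.01 g/mol = 3.446 mol
H: 3.474 g ÷ 1.008 g/mol = 3.446 mol
O: 55.136 g ÷ 16.00 g/mol = 3.446 mol
Ratios (÷ 3.446): C 1.000, H 1.000, O 1.000
Ratio ≈ 1:1:1, so the empirical formula is CHO
Empirical-formula mass = 29.02 g/mol
n = 58 / 29.02 = 2.00 ≈ 2
Molecular formula = (CHO)×2 = C2H2O2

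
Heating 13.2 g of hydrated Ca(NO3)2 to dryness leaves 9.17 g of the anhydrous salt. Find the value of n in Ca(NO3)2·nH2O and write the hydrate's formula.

Mass of water lost = 13.2 − 9.17 = 4.03 g → 4.03 / 18.02 = 0.2236 mol H2O
Molar mass of Ca(NO3)2 = 164.10 g/mol → mol Ca(NO3)2 = 9.17 / 164.10 = 0.05588
n = 0.2236 / 0.05588 = 4.00 ≈ 4 → Ca(NO3)2·4H2O

Ca(NO3)2·4H2O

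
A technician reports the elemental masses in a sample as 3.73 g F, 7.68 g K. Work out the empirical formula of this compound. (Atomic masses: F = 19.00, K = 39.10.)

n(F) = 3.73/19.00 = 0.1963, n(K) = 7.68/39.10 = 0.1964
Ratios (÷ 0.1963): F 1.000, K 1.001
≈ 1:1 → FK

FK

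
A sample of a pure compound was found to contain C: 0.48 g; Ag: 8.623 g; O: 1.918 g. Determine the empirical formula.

Moles — C: 0.48 / 12.01 = 0.03997 mol; Ag: 8.623 / 107.87 = 0.07994 mol; O: 1.918 / 16.00 = 0.1199 mol
Smallest is C at 0.03997 mol; normalising gives C 1.000, Ag 2.000, O 2.999
Ratio ≈ 1:2:3, so the empirical formula is CAg2O3

CAg2O3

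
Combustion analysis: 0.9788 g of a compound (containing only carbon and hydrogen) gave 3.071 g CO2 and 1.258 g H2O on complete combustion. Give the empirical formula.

mol C = 3.071 / 44.01 = 0.06978; mass C = 0.06978 × 12.01 = 0.8381 g
mol H = 2 × (1.258 / 18.02) = 0.1396; mass H = 0.1396 × 1.008 = 0.1407 g
Smallest is C at 0.06978 mol; normalising gives C 1.000, H 2.001
≈ 1:2 → CH2

CH2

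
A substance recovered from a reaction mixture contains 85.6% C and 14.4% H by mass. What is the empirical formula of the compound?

CH2

Assume 100 g: 85.6 g C, 14.4 g H.
n(C) = 85.6/12.01 = 7.127, n(H) = 14.4/1.008 = 14.29
Divide by the smallest (7.127 mol C): C 1.000, H 2.004
≈ 1:2 → CH2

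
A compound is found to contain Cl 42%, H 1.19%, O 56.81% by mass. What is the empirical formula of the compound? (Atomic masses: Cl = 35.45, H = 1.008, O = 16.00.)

ClHO3

Assume 100 g: 42 g Cl, 1.19 g H, 56.81 g O.
n(Cl) = 42/35.45 = 1.185, n(H) = 1.19/1.008 = 1.181, n(O) = 56.81/16.00 = 3.551
Ratios (÷ 1.181): Cl 1.004, H 1.000, O 3.008
Ratio ≈ 1:1:3, so the empirical formula is ClHO3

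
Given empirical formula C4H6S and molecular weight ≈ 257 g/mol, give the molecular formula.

C12H18S3

Empirical-formula mass = 86.16 g/mol
n = 257 / 86.16 = 2.98 ≈ 3
Molecular formula = (C4H6S)3 = C12H18S3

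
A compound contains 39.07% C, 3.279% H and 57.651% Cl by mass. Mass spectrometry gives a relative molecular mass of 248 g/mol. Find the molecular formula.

C8H8Cl4

Assume 100 g: 39.07 g C, 3.279 g H, 57.651 g Cl.
n(C) = 39.07/12.01 = 3.253, n(H) = 3.279/1.008 = 3.253, n(Cl) = 57.651/35.45 = 1.626
Smallest is Cl at 1.626 mol; normalising gives C 2.000, H 2.000, Cl 1.000
→ C2H2Cl
Empirical-formula mass = 61.49 g/mol
n = 248 / 61.49 = 4.03 ≈ 4
Molecular formula = (C2H2Cl)×4 = C8H8Cl4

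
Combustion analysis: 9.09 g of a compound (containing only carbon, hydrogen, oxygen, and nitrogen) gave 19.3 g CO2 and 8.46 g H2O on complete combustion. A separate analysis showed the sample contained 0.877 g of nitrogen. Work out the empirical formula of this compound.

C7H15NO2

mol C = 19.3 / 44.01 = 0.4385; mass C = 0.4385 × 12.01 = 5.267 g
mol H = 2 × (8.46 / 18.02) = 0.9390; mass H = 0.9390 × 1.008 = 0.9465 g
mol N = 0.877 / 14.01 = 0.06260
mass O = 9.09 − (7.090) = 2.000 g → mol O = 0.1250
Ratios (÷ 0.0626): C 7.006, H 15.000, N 1.000, O 1.997
Ratio ≈ 7:15:1:2, so the empirical formula is C7H15NO2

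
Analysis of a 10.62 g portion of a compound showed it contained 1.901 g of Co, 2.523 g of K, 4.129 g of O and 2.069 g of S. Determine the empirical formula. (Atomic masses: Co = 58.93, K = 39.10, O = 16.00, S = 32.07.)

n(Co) = 1.901/58.93 = 0.03226, n(K) = 2.523/39.10 = 0.06453, n(O) = 4.129/16.00 = 0.2581, n(S) = 2.069/32.07 = 0.06452
Smallest is Co at 0.03226 mol; normalising gives Co 1.000, K 2.000, O 8.000, S 2.000
Ratio ≈ 1:2:8:2, so the empirical formula is CoK2O8S2

CoK2O8S2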